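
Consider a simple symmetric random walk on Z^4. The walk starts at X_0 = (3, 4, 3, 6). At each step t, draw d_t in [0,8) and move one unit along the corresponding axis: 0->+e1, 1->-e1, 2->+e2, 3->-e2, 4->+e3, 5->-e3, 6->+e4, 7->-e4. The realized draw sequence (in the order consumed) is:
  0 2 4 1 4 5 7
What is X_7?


t=0: X=(3, 4, 3, 6), d=0 → +e1, X_1=(4, 4, 3, 6)
t=1: X=(4, 4, 3, 6), d=2 → +e2, X_2=(4, 5, 3, 6)
t=2: X=(4, 5, 3, 6), d=4 → +e3, X_3=(4, 5, 4, 6)
t=3: X=(4, 5, 4, 6), d=1 → -e1, X_4=(3, 5, 4, 6)
t=4: X=(3, 5, 4, 6), d=4 → +e3, X_5=(3, 5, 5, 6)
t=5: X=(3, 5, 5, 6), d=5 → -e3, X_6=(3, 5, 4, 6)
t=6: X=(3, 5, 4, 6), d=7 → -e4, X_7=(3, 5, 4, 5)

(3, 5, 4, 5)


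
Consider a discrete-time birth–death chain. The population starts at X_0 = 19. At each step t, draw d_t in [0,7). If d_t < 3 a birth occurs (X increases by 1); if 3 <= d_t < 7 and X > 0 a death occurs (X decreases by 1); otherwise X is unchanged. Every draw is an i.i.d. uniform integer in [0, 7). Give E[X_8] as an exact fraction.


125/7

X can drop by at most 1 per step and X_0 = 19 > T = 8, so X_t >= 19 − t >= 11 > 0 for every t <= 8: the floor at 0 (the 'and X > 0' condition) never binds. Hence X_8 = X_0 + Σ_{t<8} Y_t with i.i.d. increments Y_t = y(d_t) ∈ {+1, −1, 0}.
Outcome values over d=0..6: [1, 1, 1, -1, -1, -1, -1]
Σy = -1, Σy² = 7, M = 7
μ = -1/7 = -1/7,  σ² = 7/7 − (-1/7)² = 48/49
E[X_8] = 19 + 8·(-1/7) = 125/7


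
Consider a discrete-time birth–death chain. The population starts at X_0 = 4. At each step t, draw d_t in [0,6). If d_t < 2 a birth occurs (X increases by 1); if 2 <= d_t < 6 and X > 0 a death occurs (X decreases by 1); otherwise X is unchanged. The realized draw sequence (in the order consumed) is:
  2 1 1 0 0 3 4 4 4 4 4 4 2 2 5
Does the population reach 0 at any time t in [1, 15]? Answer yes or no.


t=0: X=4, d=2 → death, X_1=3
t=1: X=3, d=1 → birth, X_2=4
t=2: X=4, d=1 → birth, X_3=5
t=3: X=5, d=0 → birth, X_4=6
t=4: X=6, d=0 → birth, X_5=7
t=5: X=7, d=3 → death, X_6=6
t=6: X=6, d=4 → death, X_7=5
t=7: X=5, d=4 → death, X_8=4
t=8: X=4, d=4 → death, X_9=3
t=9: X=3, d=4 → death, X_10=2
t=10: X=2, d=4 → death, X_11=1
t=11: X=1, d=4 → death, X_12=0
t=12: X=0, d=2 → hold, X_13=0
t=13: X=0, d=2 → hold, X_14=0
t=14: X=0, d=5 → hold, X_15=0

yes


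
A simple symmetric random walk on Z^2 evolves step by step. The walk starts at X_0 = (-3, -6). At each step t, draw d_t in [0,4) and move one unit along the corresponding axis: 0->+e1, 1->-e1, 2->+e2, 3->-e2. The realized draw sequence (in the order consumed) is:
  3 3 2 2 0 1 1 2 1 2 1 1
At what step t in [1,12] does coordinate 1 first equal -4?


7

t=0: X=(-3, -6), d=3 → -e2, X_1=(-3, -7)
t=1: X=(-3, -7), d=3 → -e2, X_2=(-3, -8)
t=2: X=(-3, -8), d=2 → +e2, X_3=(-3, -7)
t=3: X=(-3, -7), d=2 → +e2, X_4=(-3, -6)
t=4: X=(-3, -6), d=0 → +e1, X_5=(-2, -6)
t=5: X=(-2, -6), d=1 → -e1, X_6=(-3, -6)
t=6: X=(-3, -6), d=1 → -e1, X_7=(-4, -6)
t=7: X=(-4, -6), d=2 → +e2, X_8=(-4, -5)
t=8: X=(-4, -5), d=1 → -e1, X_9=(-5, -5)
t=9: X=(-5, -5), d=2 → +e2, X_10=(-5, -4)
t=10: X=(-5, -4), d=1 → -e1, X_11=(-6, -4)
t=11: X=(-6, -4), d=1 → -e1, X_12=(-7, -4)


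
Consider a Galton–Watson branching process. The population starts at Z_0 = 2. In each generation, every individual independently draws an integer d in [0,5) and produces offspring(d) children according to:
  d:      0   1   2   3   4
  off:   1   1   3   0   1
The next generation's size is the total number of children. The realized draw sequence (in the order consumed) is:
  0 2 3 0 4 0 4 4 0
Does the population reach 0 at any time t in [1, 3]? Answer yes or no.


gen 0: Z_0=2, draws=[0, 2], offspring=[1, 3], Z_1=4
gen 1: Z_1=4, draws=[3, 0, 4, 0], offspring=[0, 1, 1, 1], Z_2=3
gen 2: Z_2=3, draws=[4, 4, 0], offspring=[1, 1, 1], Z_3=3

no


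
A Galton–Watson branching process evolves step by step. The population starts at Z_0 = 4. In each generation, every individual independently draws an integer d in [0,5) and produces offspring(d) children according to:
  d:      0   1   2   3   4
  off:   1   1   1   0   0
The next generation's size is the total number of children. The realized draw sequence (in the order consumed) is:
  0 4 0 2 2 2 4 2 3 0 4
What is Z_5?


gen 0: Z_0=4, draws=[0, 4, 0, 2], offspring=[1, 0, 1, 1], Z_1=3
gen 1: Z_1=3, draws=[2, 2, 4], offspring=[1, 1, 0], Z_2=2
gen 2: Z_2=2, draws=[2, 3], offspring=[1, 0], Z_3=1
gen 3: Z_3=1, draws=[0], offspring=[1], Z_4=1
gen 4: Z_4=1, draws=[4], offspring=[0], Z_5=0

0


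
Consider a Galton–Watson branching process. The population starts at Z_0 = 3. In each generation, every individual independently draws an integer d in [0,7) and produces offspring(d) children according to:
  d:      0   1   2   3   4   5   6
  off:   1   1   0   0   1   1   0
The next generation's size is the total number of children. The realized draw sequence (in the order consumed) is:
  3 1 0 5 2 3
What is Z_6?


0

gen 0: Z_0=3, draws=[3, 1, 0], offspring=[0, 1, 1], Z_1=2
gen 1: Z_1=2, draws=[5, 2], offspring=[1, 0], Z_2=1
gen 2: Z_2=1, draws=[3], offspring=[0], Z_3=0
gen 3: Z_3=0, draws=[], offspring=[], Z_4=0
gen 4: Z_4=0, draws=[], offspring=[], Z_5=0
gen 5: Z_5=0, draws=[], offspring=[], Z_6=0


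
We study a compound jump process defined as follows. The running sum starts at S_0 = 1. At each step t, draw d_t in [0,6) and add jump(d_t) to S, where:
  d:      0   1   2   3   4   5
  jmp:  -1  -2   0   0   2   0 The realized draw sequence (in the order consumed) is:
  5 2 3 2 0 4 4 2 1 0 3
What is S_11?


1

t=0: S=1, d=5, jump=0, S_1=1
t=1: S=1, d=2, jump=0, S_2=1
t=2: S=1, d=3, jump=0, S_3=1
t=3: S=1, d=2, jump=0, S_4=1
t=4: S=1, d=0, jump=-1, S_5=0
t=5: S=0, d=4, jump=2, S_6=2
t=6: S=2, d=4, jump=2, S_7=4
t=7: S=4, d=2, jump=0, S_8=4
t=8: S=4, d=1, jump=-2, S_9=2
t=9: S=2, d=0, jump=-1, S_10=1
t=10: S=1, d=3, jump=0, S_11=1


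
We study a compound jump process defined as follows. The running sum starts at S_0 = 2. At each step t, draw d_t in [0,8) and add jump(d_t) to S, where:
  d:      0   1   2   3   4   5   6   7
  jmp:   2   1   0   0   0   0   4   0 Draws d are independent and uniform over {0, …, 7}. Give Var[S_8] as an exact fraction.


119/8

Outcome values over d=0..7: [2, 1, 0, 0, 0, 0, 4, 0]
Σy = 7, Σy² = 21, M = 8
μ = 7/8 = 7/8,  σ² = 21/8 − (7/8)² = 119/64
Independent increments: Var[S_8] = 8·σ² = 8·(119/64) = 119/8


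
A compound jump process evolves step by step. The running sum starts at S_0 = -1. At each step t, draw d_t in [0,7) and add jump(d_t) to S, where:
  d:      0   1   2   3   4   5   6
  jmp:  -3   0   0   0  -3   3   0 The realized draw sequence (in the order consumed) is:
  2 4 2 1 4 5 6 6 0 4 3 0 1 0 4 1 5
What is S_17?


-16

t=0: S=-1, d=2, jump=0, S_1=-1
t=1: S=-1, d=4, jump=-3, S_2=-4
t=2: S=-4, d=2, jump=0, S_3=-4
t=3: S=-4, d=1, jump=0, S_4=-4
t=4: S=-4, d=4, jump=-3, S_5=-7
t=5: S=-7, d=5, jump=3, S_6=-4
t=6: S=-4, d=6, jump=0, S_7=-4
t=7: S=-4, d=6, jump=0, S_8=-4
t=8: S=-4, d=0, jump=-3, S_9=-7
t=9: S=-7, d=4, jump=-3, S_10=-10
t=10: S=-10, d=3, jump=0, S_11=-10
t=11: S=-10, d=0, jump=-3, S_12=-13
t=12: S=-13, d=1, jump=0, S_13=-13
t=13: S=-13, d=0, jump=-3, S_14=-16
t=14: S=-16, d=4, jump=-3, S_15=-19
t=15: S=-19, d=1, jump=0, S_16=-19
t=16: S=-19, d=5, jump=3, S_17=-16


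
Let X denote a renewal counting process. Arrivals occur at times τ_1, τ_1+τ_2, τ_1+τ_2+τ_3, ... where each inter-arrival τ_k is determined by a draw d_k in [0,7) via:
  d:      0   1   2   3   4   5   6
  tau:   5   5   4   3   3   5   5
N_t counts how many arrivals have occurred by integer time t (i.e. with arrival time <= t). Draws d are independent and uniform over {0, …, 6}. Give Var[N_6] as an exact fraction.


180/2401

Inter-arrival values over d=0..6: [5, 5, 4, 3, 3, 5, 5]
Each d has probability 1/7, so the pmf of τ is: f(3) = 2/7, f(4) = 1/7, f(5) = 4/7
Let p_n(j) = P(N_n = j), with p_0 = [1]. Condition on τ_1: p_n(0) = P(τ > n), and for j >= 1, p_n(j) = Σ_{k<=n} f(k)·p_{n−k}(j−1)
p_1 = [1]  (j = 0)
p_2 = [1]  (j = 0)
p_3 = [5/7, 2/7]  (j = 0..1)
p_4 = [4/7, 3/7]  (j = 0..1)
p_5 = [0, 1]  (j = 0..1)
p_6 = [0, 45/49, 4/49]  (j = 0..2)
E[N_6] = Σ j·p_6(j) = 53/49;  E[N_6²] = Σ j²·p_6(j) = 61/49
Var[N_6] = 61/49 − (53/49)² = 180/2401


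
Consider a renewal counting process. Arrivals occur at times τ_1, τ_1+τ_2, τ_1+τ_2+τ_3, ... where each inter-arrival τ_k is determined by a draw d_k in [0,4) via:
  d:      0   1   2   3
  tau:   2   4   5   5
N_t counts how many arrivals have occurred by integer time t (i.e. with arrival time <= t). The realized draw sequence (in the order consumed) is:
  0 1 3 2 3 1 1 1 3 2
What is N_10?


2

draw d_1=0: τ_1=2, arrival time A_1=2
draw d_2=1: τ_2=4, arrival time A_2=6
draw d_3=3: τ_3=5, arrival time A_3=11
draw d_4=2: τ_4=5, arrival time A_4=16
draw d_5=3: τ_5=5, arrival time A_5=21
draw d_6=1: τ_6=4, arrival time A_6=25
draw d_7=1: τ_7=4, arrival time A_7=29
draw d_8=1: τ_8=4, arrival time A_8=33
draw d_9=3: τ_9=5, arrival time A_9=38
draw d_10=2: τ_10=5, arrival time A_10=43
N_t over t=0..10: 0:0 1:0 2:1 3:1 4:1 5:1 6:2 7:2 8:2 9:2 10:2


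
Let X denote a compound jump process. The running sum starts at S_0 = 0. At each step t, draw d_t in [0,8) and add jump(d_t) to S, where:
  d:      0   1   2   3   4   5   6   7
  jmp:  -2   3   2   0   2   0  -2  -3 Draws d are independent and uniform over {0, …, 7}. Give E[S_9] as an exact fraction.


Outcome values over d=0..7: [-2, 3, 2, 0, 2, 0, -2, -3]
Σy = 0, Σy² = 34, M = 8
μ = 0/8 = 0,  σ² = 34/8 − (0)² = 17/4
E[S_9] = 0 + 9·(0) = 0

0


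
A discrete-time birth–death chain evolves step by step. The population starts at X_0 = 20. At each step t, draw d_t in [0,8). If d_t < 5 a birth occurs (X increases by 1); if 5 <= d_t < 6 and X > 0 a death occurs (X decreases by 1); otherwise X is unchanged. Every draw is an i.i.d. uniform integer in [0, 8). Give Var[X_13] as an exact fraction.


X can drop by at most 1 per step and X_0 = 20 > T = 13, so X_t >= 20 − t >= 7 > 0 for every t <= 13: the floor at 0 (the 'and X > 0' condition) never binds. Hence X_13 = X_0 + Σ_{t<13} Y_t with i.i.d. increments Y_t = y(d_t) ∈ {+1, −1, 0}.
Outcome values over d=0..7: [1, 1, 1, 1, 1, -1, 0, 0]
Σy = 4, Σy² = 6, M = 8
μ = 4/8 = 1/2,  σ² = 6/8 − (1/2)² = 1/2
Independent increments: Var[X_13] = 13·σ² = 13·(1/2) = 13/2

13/2


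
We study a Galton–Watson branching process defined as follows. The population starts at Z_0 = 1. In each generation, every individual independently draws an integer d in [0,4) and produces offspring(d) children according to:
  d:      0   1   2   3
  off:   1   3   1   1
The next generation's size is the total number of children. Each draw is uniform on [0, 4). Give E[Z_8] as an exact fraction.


Outcome values over d=0..3: [1, 3, 1, 1]
Σy = 6, Σy² = 12, M = 4
μ = 6/4 = 3/2,  σ² = 12/4 − (3/2)² = 3/4
E[Z_0] = 1
E[Z_1] = 3/2·E[Z_0] = 3/2
E[Z_2] = 3/2·E[Z_1] = 9/4
E[Z_3] = 3/2·E[Z_2] = 27/8
E[Z_4] = 3/2·E[Z_3] = 81/16
E[Z_5] = 3/2·E[Z_4] = 243/32
E[Z_6] = 3/2·E[Z_5] = 729/64
E[Z_7] = 3/2·E[Z_6] = 2187/128
E[Z_8] = 3/2·E[Z_7] = 6561/256

6561/256


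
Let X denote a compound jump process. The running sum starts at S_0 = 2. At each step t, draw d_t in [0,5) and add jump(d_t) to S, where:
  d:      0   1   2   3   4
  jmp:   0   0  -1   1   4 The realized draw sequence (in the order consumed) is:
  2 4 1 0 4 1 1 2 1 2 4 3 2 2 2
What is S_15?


t=0: S=2, d=2, jump=-1, S_1=1
t=1: S=1, d=4, jump=4, S_2=5
t=2: S=5, d=1, jump=0, S_3=5
t=3: S=5, d=0, jump=0, S_4=5
t=4: S=5, d=4, jump=4, S_5=9
t=5: S=9, d=1, jump=0, S_6=9
t=6: S=9, d=1, jump=0, S_7=9
t=7: S=9, d=2, jump=-1, S_8=8
t=8: S=8, d=1, jump=0, S_9=8
t=9: S=8, d=2, jump=-1, S_10=7
t=10: S=7, d=4, jump=4, S_11=11
t=11: S=11, d=3, jump=1, S_12=12
t=12: S=12, d=2, jump=-1, S_13=11
t=13: S=11, d=2, jump=-1, S_14=10
t=14: S=10, d=2, jump=-1, S_15=9

9


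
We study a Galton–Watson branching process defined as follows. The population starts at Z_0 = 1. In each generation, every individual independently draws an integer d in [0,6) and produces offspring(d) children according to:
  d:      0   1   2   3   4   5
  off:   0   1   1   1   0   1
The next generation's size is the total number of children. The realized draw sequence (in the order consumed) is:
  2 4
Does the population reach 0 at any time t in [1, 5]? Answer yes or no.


gen 0: Z_0=1, draws=[2], offspring=[1], Z_1=1
gen 1: Z_1=1, draws=[4], offspring=[0], Z_2=0
gen 2: Z_2=0, draws=[], offspring=[], Z_3=0
gen 3: Z_3=0, draws=[], offspring=[], Z_4=0
gen 4: Z_4=0, draws=[], offspring=[], Z_5=0

yes


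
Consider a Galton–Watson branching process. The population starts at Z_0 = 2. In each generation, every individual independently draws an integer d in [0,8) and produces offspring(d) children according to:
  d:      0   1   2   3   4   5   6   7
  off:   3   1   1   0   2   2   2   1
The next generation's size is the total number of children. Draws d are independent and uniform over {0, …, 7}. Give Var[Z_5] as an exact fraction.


51273/512

Outcome values over d=0..7: [3, 1, 1, 0, 2, 2, 2, 1]
Σy = 12, Σy² = 24, M = 8
μ = 12/8 = 3/2,  σ² = 24/8 − (3/2)² = 3/4
V_0 = 0, E_0 = 2
V_1 = 3/4·E_0 + (3/2)²·V_0 = 3/2;  E_1 = 3
V_2 = 3/4·E_1 + (3/2)²·V_1 = 45/8;  E_2 = 9/2
V_3 = 3/4·E_2 + (3/2)²·V_2 = 513/32;  E_3 = 27/4
V_4 = 3/4·E_3 + (3/2)²·V_3 = 5265/128;  E_4 = 81/8
V_5 = 3/4·E_4 + (3/2)²·V_4 = 51273/512;  E_5 = 243/16


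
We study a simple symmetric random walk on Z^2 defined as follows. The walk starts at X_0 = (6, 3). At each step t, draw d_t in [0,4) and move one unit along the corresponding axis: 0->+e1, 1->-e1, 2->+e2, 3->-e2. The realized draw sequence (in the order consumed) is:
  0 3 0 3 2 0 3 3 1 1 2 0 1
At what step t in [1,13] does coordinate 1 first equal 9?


t=0: X=(6, 3), d=0 → +e1, X_1=(7, 3)
t=1: X=(7, 3), d=3 → -e2, X_2=(7, 2)
t=2: X=(7, 2), d=0 → +e1, X_3=(8, 2)
t=3: X=(8, 2), d=3 → -e2, X_4=(8, 1)
t=4: X=(8, 1), d=2 → +e2, X_5=(8, 2)
t=5: X=(8, 2), d=0 → +e1, X_6=(9, 2)
t=6: X=(9, 2), d=3 → -e2, X_7=(9, 1)
t=7: X=(9, 1), d=3 → -e2, X_8=(9, 0)
t=8: X=(9, 0), d=1 → -e1, X_9=(8, 0)
t=9: X=(8, 0), d=1 → -e1, X_10=(7, 0)
t=10: X=(7, 0), d=2 → +e2, X_11=(7, 1)
t=11: X=(7, 1), d=0 → +e1, X_12=(8, 1)
t=12: X=(8, 1), d=1 → -e1, X_13=(7, 1)

6


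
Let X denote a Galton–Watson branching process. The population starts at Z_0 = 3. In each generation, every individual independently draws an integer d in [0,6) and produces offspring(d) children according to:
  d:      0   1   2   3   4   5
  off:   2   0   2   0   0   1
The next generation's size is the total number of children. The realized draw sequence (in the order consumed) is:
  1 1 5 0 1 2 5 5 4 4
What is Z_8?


gen 0: Z_0=3, draws=[1, 1, 5], offspring=[0, 0, 1], Z_1=1
gen 1: Z_1=1, draws=[0], offspring=[2], Z_2=2
gen 2: Z_2=2, draws=[1, 2], offspring=[0, 2], Z_3=2
gen 3: Z_3=2, draws=[5, 5], offspring=[1, 1], Z_4=2
gen 4: Z_4=2, draws=[4, 4], offspring=[0, 0], Z_5=0
gen 5: Z_5=0, draws=[], offspring=[], Z_6=0
gen 6: Z_6=0, draws=[], offspring=[], Z_7=0
gen 7: Z_7=0, draws=[], offspring=[], Z_8=0

0


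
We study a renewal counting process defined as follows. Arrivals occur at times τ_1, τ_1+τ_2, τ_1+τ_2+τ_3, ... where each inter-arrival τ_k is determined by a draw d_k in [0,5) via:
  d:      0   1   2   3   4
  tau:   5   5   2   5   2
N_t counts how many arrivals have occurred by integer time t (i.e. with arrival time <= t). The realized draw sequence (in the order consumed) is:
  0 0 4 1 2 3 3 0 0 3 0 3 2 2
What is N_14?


3

draw d_1=0: τ_1=5, arrival time A_1=5
draw d_2=0: τ_2=5, arrival time A_2=10
draw d_3=4: τ_3=2, arrival time A_3=12
draw d_4=1: τ_4=5, arrival time A_4=17
draw d_5=2: τ_5=2, arrival time A_5=19
draw d_6=3: τ_6=5, arrival time A_6=24
draw d_7=3: τ_7=5, arrival time A_7=29
draw d_8=0: τ_8=5, arrival time A_8=34
draw d_9=0: τ_9=5, arrival time A_9=39
draw d_10=3: τ_10=5, arrival time A_10=44
draw d_11=0: τ_11=5, arrival time A_11=49
draw d_12=3: τ_12=5, arrival time A_12=54
draw d_13=2: τ_13=2, arrival time A_13=56
draw d_14=2: τ_14=2, arrival time A_14=58
N_t over t=0..14: 0:0 1:0 2:0 3:0 4:0 5:1 6:1 7:1 8:1 9:1 10:2 11:2 12:3 13:3 14:3


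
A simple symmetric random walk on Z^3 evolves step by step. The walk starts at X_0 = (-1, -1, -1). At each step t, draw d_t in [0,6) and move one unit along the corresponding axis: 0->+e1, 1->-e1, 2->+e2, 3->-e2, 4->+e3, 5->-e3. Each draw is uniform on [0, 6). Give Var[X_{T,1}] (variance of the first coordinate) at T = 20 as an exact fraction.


20/3

Outcome values over d=0..5: [1, -1, 0, 0, 0, 0]
Σy = 0, Σy² = 2, M = 6
μ = 0/6 = 0,  σ² = 2/6 − (0)² = 1/3
Independent increments: Var[X_20] = 20·σ² = 20·(1/3) = 20/3


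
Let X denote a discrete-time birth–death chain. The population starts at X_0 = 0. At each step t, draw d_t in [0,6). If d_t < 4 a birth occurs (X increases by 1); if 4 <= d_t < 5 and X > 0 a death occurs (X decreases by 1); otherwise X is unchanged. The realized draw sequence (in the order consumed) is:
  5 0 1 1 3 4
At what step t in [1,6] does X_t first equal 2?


3

t=0: X=0, d=5 → hold, X_1=0
t=1: X=0, d=0 → birth, X_2=1
t=2: X=1, d=1 → birth, X_3=2
t=3: X=2, d=1 → birth, X_4=3
t=4: X=3, d=3 → birth, X_5=4
t=5: X=4, d=4 → death, X_6=3


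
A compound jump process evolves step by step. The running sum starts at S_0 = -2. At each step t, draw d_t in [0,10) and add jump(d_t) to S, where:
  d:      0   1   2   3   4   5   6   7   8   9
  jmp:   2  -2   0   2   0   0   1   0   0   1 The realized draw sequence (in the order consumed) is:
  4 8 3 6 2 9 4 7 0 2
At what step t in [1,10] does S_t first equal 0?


t=0: S=-2, d=4, jump=0, S_1=-2
t=1: S=-2, d=8, jump=0, S_2=-2
t=2: S=-2, d=3, jump=2, S_3=0
t=3: S=0, d=6, jump=1, S_4=1
t=4: S=1, d=2, jump=0, S_5=1
t=5: S=1, d=9, jump=1, S_6=2
t=6: S=2, d=4, jump=0, S_7=2
t=7: S=2, d=7, jump=0, S_8=2
t=8: S=2, d=0, jump=2, S_9=4
t=9: S=4, d=2, jump=0, S_10=4

3


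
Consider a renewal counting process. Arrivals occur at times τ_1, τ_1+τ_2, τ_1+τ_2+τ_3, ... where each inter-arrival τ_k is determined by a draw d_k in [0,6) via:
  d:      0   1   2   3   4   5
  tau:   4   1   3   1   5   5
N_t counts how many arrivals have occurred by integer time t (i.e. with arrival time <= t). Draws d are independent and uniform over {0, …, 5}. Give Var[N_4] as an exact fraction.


Inter-arrival values over d=0..5: [4, 1, 3, 1, 5, 5]
Each d has probability 1/6, so the pmf of τ is: f(1) = 1/3, f(3) = 1/6, f(4) = 1/6, f(5) = 1/3
Let p_n(j) = P(N_n = j), with p_0 = [1]. Condition on τ_1: p_n(0) = P(τ > n), and for j >= 1, p_n(j) = Σ_{k<=n} f(k)·p_{n−k}(j−1)
p_1 = [2/3, 1/3]  (j = 0..1)
p_2 = [2/3, 2/9, 1/9]  (j = 0..2)
p_3 = [1/2, 7/18, 2/27, 1/27]  (j = 0..3)
p_4 = [1/3, 4/9, 5/27, 2/81, 1/81]  (j = 0..4)
E[N_4] = Σ j·p_4(j) = 76/81;  E[N_4²] = Σ j²·p_4(j) = 130/81
Var[N_4] = 130/81 − (76/81)² = 4754/6561

4754/6561


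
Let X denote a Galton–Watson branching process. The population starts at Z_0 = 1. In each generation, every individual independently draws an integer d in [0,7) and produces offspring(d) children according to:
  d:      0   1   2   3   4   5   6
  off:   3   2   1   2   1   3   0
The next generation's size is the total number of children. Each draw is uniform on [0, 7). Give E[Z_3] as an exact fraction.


Outcome values over d=0..6: [3, 2, 1, 2, 1, 3, 0]
Σy = 12, Σy² = 28, M = 7
μ = 12/7 = 12/7,  σ² = 28/7 − (12/7)² = 52/49
E[Z_0] = 1
E[Z_1] = 12/7·E[Z_0] = 12/7
E[Z_2] = 12/7·E[Z_1] = 144/49
E[Z_3] = 12/7·E[Z_2] = 1728/343

1728/343


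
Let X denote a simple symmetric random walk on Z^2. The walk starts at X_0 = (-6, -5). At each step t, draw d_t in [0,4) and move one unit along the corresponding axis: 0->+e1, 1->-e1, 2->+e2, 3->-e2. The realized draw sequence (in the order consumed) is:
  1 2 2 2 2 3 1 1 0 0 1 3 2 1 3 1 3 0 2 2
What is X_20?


t=0: X=(-6, -5), d=1 → -e1, X_1=(-7, -5)
t=1: X=(-7, -5), d=2 → +e2, X_2=(-7, -4)
t=2: X=(-7, -4), d=2 → +e2, X_3=(-7, -3)
t=3: X=(-7, -3), d=2 → +e2, X_4=(-7, -2)
t=4: X=(-7, -2), d=2 → +e2, X_5=(-7, -1)
t=5: X=(-7, -1), d=3 → -e2, X_6=(-7, -2)
t=6: X=(-7, -2), d=1 → -e1, X_7=(-8, -2)
t=7: X=(-8, -2), d=1 → -e1, X_8=(-9, -2)
t=8: X=(-9, -2), d=0 → +e1, X_9=(-8, -2)
t=9: X=(-8, -2), d=0 → +e1, X_10=(-7, -2)
t=10: X=(-7, -2), d=1 → -e1, X_11=(-8, -2)
t=11: X=(-8, -2), d=3 → -e2, X_12=(-8, -3)
t=12: X=(-8, -3), d=2 → +e2, X_13=(-8, -2)
t=13: X=(-8, -2), d=1 → -e1, X_14=(-9, -2)
t=14: X=(-9, -2), d=3 → -e2, X_15=(-9, -3)
t=15: X=(-9, -3), d=1 → -e1, X_16=(-10, -3)
t=16: X=(-10, -3), d=3 → -e2, X_17=(-10, -4)
t=17: X=(-10, -4), d=0 → +e1, X_18=(-9, -4)
t=18: X=(-9, -4), d=2 → +e2, X_19=(-9, -3)
t=19: X=(-9, -3), d=2 → +e2, X_20=(-9, -2)

(-9, -2)


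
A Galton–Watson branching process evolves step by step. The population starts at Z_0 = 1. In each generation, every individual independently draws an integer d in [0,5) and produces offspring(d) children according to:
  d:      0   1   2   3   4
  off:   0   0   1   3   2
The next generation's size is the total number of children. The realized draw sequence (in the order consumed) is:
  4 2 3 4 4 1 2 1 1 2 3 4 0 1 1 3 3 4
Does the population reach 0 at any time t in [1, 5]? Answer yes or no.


no

gen 0: Z_0=1, draws=[4], offspring=[2], Z_1=2
gen 1: Z_1=2, draws=[2, 3], offspring=[1, 3], Z_2=4
gen 2: Z_2=4, draws=[4, 4, 1, 2], offspring=[2, 2, 0, 1], Z_3=5
gen 3: Z_3=5, draws=[1, 1, 2, 3, 4], offspring=[0, 0, 1, 3, 2], Z_4=6
gen 4: Z_4=6, draws=[0, 1, 1, 3, 3, 4], offspring=[0, 0, 0, 3, 3, 2], Z_5=8


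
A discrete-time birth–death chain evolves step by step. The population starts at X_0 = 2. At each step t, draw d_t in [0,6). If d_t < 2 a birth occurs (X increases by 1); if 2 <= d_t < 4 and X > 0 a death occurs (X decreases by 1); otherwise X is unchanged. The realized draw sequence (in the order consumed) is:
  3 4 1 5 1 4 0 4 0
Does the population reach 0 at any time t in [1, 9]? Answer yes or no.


t=0: X=2, d=3 → death, X_1=1
t=1: X=1, d=4 → hold, X_2=1
t=2: X=1, d=1 → birth, X_3=2
t=3: X=2, d=5 → hold, X_4=2
t=4: X=2, d=1 → birth, X_5=3
t=5: X=3, d=4 → hold, X_6=3
t=6: X=3, d=0 → birth, X_7=4
t=7: X=4, d=4 → hold, X_8=4
t=8: X=4, d=0 → birth, X_9=5

no


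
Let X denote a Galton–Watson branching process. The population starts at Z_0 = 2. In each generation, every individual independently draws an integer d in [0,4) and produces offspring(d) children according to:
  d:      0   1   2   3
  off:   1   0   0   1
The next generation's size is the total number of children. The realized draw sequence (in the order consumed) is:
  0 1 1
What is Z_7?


gen 0: Z_0=2, draws=[0, 1], offspring=[1, 0], Z_1=1
gen 1: Z_1=1, draws=[1], offspring=[0], Z_2=0
gen 2: Z_2=0, draws=[], offspring=[], Z_3=0
gen 3: Z_3=0, draws=[], offspring=[], Z_4=0
gen 4: Z_4=0, draws=[], offspring=[], Z_5=0
gen 5: Z_5=0, draws=[], offspring=[], Z_6=0
gen 6: Z_6=0, draws=[], offspring=[], Z_7=0

0


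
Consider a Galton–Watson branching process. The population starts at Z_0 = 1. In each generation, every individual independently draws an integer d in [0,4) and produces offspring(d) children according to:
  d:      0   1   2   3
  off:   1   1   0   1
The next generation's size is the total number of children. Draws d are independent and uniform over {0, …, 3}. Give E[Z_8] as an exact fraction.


Outcome values over d=0..3: [1, 1, 0, 1]
Σy = 3, Σy² = 3, M = 4
μ = 3/4 = 3/4,  σ² = 3/4 − (3/4)² = 3/16
E[Z_0] = 1
E[Z_1] = 3/4·E[Z_0] = 3/4
E[Z_2] = 3/4·E[Z_1] = 9/16
E[Z_3] = 3/4·E[Z_2] = 27/64
E[Z_4] = 3/4·E[Z_3] = 81/256
E[Z_5] = 3/4·E[Z_4] = 243/1024
E[Z_6] = 3/4·E[Z_5] = 729/4096
E[Z_7] = 3/4·E[Z_6] = 2187/16384
E[Z_8] = 3/4·E[Z_7] = 6561/65536

6561/65536


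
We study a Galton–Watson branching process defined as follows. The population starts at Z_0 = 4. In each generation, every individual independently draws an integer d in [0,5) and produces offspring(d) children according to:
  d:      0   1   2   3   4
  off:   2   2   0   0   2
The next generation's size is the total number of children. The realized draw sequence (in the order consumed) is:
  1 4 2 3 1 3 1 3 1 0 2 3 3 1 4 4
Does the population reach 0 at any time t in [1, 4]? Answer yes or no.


gen 0: Z_0=4, draws=[1, 4, 2, 3], offspring=[2, 2, 0, 0], Z_1=4
gen 1: Z_1=4, draws=[1, 3, 1, 3], offspring=[2, 0, 2, 0], Z_2=4
gen 2: Z_2=4, draws=[1, 0, 2, 3], offspring=[2, 2, 0, 0], Z_3=4
gen 3: Z_3=4, draws=[3, 1, 4, 4], offspring=[0, 2, 2, 2], Z_4=6

no


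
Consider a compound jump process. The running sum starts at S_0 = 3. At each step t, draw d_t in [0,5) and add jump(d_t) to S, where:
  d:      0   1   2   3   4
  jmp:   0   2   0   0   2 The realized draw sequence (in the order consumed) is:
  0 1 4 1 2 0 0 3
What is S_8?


9

t=0: S=3, d=0, jump=0, S_1=3
t=1: S=3, d=1, jump=2, S_2=5
t=2: S=5, d=4, jump=2, S_3=7
t=3: S=7, d=1, jump=2, S_4=9
t=4: S=9, d=2, jump=0, S_5=9
t=5: S=9, d=0, jump=0, S_6=9
t=6: S=9, d=0, jump=0, S_7=9
t=7: S=9, d=3, jump=0, S_8=9


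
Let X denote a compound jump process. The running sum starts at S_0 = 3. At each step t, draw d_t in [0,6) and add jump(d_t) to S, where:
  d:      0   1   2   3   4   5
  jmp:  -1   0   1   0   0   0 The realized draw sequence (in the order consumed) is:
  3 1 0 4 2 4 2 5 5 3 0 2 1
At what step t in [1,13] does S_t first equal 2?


t=0: S=3, d=3, jump=0, S_1=3
t=1: S=3, d=1, jump=0, S_2=3
t=2: S=3, d=0, jump=-1, S_3=2
t=3: S=2, d=4, jump=0, S_4=2
t=4: S=2, d=2, jump=1, S_5=3
t=5: S=3, d=4, jump=0, S_6=3
t=6: S=3, d=2, jump=1, S_7=4
t=7: S=4, d=5, jump=0, S_8=4
t=8: S=4, d=5, jump=0, S_9=4
t=9: S=4, d=3, jump=0, S_10=4
t=10: S=4, d=0, jump=-1, S_11=3
t=11: S=3, d=2, jump=1, S_12=4
t=12: S=4, d=1, jump=0, S_13=4

3


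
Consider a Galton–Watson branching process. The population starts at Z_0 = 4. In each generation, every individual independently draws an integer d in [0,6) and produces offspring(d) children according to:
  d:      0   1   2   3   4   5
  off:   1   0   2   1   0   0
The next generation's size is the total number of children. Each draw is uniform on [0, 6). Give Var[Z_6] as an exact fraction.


Outcome values over d=0..5: [1, 0, 2, 1, 0, 0]
Σy = 4, Σy² = 6, M = 6
μ = 4/6 = 2/3,  σ² = 6/6 − (2/3)² = 5/9
V_0 = 0, E_0 = 4
V_1 = 5/9·E_0 + (2/3)²·V_0 = 20/9;  E_1 = 8/3
V_2 = 5/9·E_1 + (2/3)²·V_1 = 200/81;  E_2 = 16/9
V_3 = 5/9·E_2 + (2/3)²·V_2 = 1520/729;  E_3 = 32/27
V_4 = 5/9·E_3 + (2/3)²·V_3 = 10400/6561;  E_4 = 64/81
V_5 = 5/9·E_4 + (2/3)²·V_4 = 67520/59049;  E_5 = 128/243
V_6 = 5/9·E_5 + (2/3)²·V_5 = 425600/531441;  E_6 = 256/729

425600/531441


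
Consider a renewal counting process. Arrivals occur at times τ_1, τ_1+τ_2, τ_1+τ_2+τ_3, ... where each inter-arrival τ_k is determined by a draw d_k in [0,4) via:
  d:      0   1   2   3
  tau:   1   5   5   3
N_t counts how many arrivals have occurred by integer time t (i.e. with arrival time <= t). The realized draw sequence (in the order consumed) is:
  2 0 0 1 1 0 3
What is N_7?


3

draw d_1=2: τ_1=5, arrival time A_1=5
draw d_2=0: τ_2=1, arrival time A_2=6
draw d_3=0: τ_3=1, arrival time A_3=7
draw d_4=1: τ_4=5, arrival time A_4=12
draw d_5=1: τ_5=5, arrival time A_5=17
draw d_6=0: τ_6=1, arrival time A_6=18
draw d_7=3: τ_7=3, arrival time A_7=21
N_t over t=0..7: 0:0 1:0 2:0 3:0 4:0 5:1 6:2 7:3


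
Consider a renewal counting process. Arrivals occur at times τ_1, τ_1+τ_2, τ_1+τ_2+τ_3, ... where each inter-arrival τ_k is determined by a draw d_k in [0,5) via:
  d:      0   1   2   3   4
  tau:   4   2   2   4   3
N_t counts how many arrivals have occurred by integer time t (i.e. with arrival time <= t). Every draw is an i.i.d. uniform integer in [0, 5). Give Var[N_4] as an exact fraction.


84/625

Inter-arrival values over d=0..4: [4, 2, 2, 4, 3]
Each d has probability 1/5, so the pmf of τ is: f(2) = 2/5, f(3) = 1/5, f(4) = 2/5
Let p_n(j) = P(N_n = j), with p_0 = [1]. Condition on τ_1: p_n(0) = P(τ > n), and for j >= 1, p_n(j) = Σ_{k<=n} f(k)·p_{n−k}(j−1)
p_1 = [1]  (j = 0)
p_2 = [3/5, 2/5]  (j = 0..1)
p_3 = [2/5, 3/5]  (j = 0..1)
p_4 = [0, 21/25, 4/25]  (j = 0..2)
E[N_4] = Σ j·p_4(j) = 29/25;  E[N_4²] = Σ j²·p_4(j) = 37/25
Var[N_4] = 37/25 − (29/25)² = 84/625


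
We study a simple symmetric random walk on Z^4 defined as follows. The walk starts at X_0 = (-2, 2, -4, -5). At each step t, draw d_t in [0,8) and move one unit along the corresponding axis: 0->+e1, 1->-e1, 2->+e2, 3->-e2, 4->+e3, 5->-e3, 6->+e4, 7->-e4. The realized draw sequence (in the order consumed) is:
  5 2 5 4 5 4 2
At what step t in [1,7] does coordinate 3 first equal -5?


1

t=0: X=(-2, 2, -4, -5), d=5 → -e3, X_1=(-2, 2, -5, -5)
t=1: X=(-2, 2, -5, -5), d=2 → +e2, X_2=(-2, 3, -5, -5)
t=2: X=(-2, 3, -5, -5), d=5 → -e3, X_3=(-2, 3, -6, -5)
t=3: X=(-2, 3, -6, -5), d=4 → +e3, X_4=(-2, 3, -5, -5)
t=4: X=(-2, 3, -5, -5), d=5 → -e3, X_5=(-2, 3, -6, -5)
t=5: X=(-2, 3, -6, -5), d=4 → +e3, X_6=(-2, 3, -5, -5)
t=6: X=(-2, 3, -5, -5), d=2 → +e2, X_7=(-2, 4, -5, -5)


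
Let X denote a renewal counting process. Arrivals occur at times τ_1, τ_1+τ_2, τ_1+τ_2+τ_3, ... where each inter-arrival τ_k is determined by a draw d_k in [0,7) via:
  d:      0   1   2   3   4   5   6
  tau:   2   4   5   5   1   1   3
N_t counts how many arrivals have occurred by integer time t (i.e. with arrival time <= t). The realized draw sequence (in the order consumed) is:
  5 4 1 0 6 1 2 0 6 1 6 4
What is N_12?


5

draw d_1=5: τ_1=1, arrival time A_1=1
draw d_2=4: τ_2=1, arrival time A_2=2
draw d_3=1: τ_3=4, arrival time A_3=6
draw d_4=0: τ_4=2, arrival time A_4=8
draw d_5=6: τ_5=3, arrival time A_5=11
draw d_6=1: τ_6=4, arrival time A_6=15
draw d_7=2: τ_7=5, arrival time A_7=20
draw d_8=0: τ_8=2, arrival time A_8=22
draw d_9=6: τ_9=3, arrival time A_9=25
draw d_10=1: τ_10=4, arrival time A_10=29
draw d_11=6: τ_11=3, arrival time A_11=32
draw d_12=4: τ_12=1, arrival time A_12=33
N_t over t=0..12: 0:0 1:1 2:2 3:2 4:2 5:2 6:3 7:3 8:4 9:4 10:4 11:5 12:5


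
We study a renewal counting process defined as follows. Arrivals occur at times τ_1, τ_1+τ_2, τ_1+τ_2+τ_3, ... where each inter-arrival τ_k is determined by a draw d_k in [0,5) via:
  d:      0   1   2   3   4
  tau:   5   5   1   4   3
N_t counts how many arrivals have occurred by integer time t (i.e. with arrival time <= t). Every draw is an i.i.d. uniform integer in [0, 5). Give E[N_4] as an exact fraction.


456/625

Inter-arrival values over d=0..4: [5, 5, 1, 4, 3]
Each d has probability 1/5, so the pmf of τ is: f(1) = 1/5, f(3) = 1/5, f(4) = 1/5, f(5) = 2/5
Renewal equation for m(n) = E[N_n]: condition on τ_1 = k (if k <= n, one arrival plus a fresh copy on the remaining n−k steps): m(n) = F(n) + Σ_{k<=n} f(k)·m(n−k), where F(n) = P(τ <= n) and m(0) = 0
m(1) = F(1) = 1/5
m(2) = F(2) + f(1)·m(1) = 1/5 + 1/5·1/5 = 6/25
m(3) = F(3) + f(1)·m(2) = 2/5 + 1/5·6/25 = 56/125
m(4) = F(4) + f(1)·m(3) + f(3)·m(1) = 3/5 + 1/5·56/125 + 1/5·1/5 = 456/625
E[N_4] = m(4) = 456/625


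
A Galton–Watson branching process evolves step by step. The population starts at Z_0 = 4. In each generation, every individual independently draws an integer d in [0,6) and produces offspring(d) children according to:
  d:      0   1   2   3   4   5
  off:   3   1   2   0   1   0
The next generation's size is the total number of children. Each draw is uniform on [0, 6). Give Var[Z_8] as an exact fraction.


Outcome values over d=0..5: [3, 1, 2, 0, 1, 0]
Σy = 7, Σy² = 15, M = 6
μ = 7/6 = 7/6,  σ² = 15/6 − (7/6)² = 41/36
V_0 = 0, E_0 = 4
V_1 = 41/36·E_0 + (7/6)²·V_0 = 41/9;  E_1 = 14/3
V_2 = 41/36·E_1 + (7/6)²·V_1 = 3731/324;  E_2 = 49/9
V_3 = 41/36·E_2 + (7/6)²·V_2 = 255143/11664;  E_3 = 343/54
V_4 = 41/36·E_3 + (7/6)²·V_3 = 15539615/419904;  E_4 = 2401/324
V_5 = 41/36·E_4 + (7/6)²·V_4 = 889020671/15116544;  E_5 = 16807/1944
V_6 = 41/36·E_5 + (7/6)²·V_5 = 48920353391/544195584;  E_6 = 117649/11664
V_7 = 41/36·E_6 + (7/6)²·V_6 = 2622147617663/19591041024;  E_7 = 823543/69984
V_8 = 41/36·E_7 + (7/6)²·V_7 = 137937345928655/705277476864;  E_8 = 5764801/419904

137937345928655/705277476864


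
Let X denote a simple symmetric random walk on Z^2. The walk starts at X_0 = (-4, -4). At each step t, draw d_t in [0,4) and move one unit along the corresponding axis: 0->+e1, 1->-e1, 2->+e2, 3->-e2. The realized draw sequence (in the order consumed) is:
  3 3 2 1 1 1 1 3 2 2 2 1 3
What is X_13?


(-9, -4)

t=0: X=(-4, -4), d=3 → -e2, X_1=(-4, -5)
t=1: X=(-4, -5), d=3 → -e2, X_2=(-4, -6)
t=2: X=(-4, -6), d=2 → +e2, X_3=(-4, -5)
t=3: X=(-4, -5), d=1 → -e1, X_4=(-5, -5)
t=4: X=(-5, -5), d=1 → -e1, X_5=(-6, -5)
t=5: X=(-6, -5), d=1 → -e1, X_6=(-7, -5)
t=6: X=(-7, -5), d=1 → -e1, X_7=(-8, -5)
t=7: X=(-8, -5), d=3 → -e2, X_8=(-8, -6)
t=8: X=(-8, -6), d=2 → +e2, X_9=(-8, -5)
t=9: X=(-8, -5), d=2 → +e2, X_10=(-8, -4)
t=10: X=(-8, -4), d=2 → +e2, X_11=(-8, -3)
t=11: X=(-8, -3), d=1 → -e1, X_12=(-9, -3)
t=12: X=(-9, -3), d=3 → -e2, X_13=(-9, -4)


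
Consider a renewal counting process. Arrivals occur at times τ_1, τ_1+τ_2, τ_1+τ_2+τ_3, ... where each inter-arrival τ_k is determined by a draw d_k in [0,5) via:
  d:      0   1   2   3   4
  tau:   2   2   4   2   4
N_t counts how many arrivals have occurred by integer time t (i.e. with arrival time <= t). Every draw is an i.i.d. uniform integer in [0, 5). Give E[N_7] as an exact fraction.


257/125

Inter-arrival values over d=0..4: [2, 2, 4, 2, 4]
Each d has probability 1/5, so the pmf of τ is: f(2) = 3/5, f(4) = 2/5
Renewal equation for m(n) = E[N_n]: condition on τ_1 = k (if k <= n, one arrival plus a fresh copy on the remaining n−k steps): m(n) = F(n) + Σ_{k<=n} f(k)·m(n−k), where F(n) = P(τ <= n) and m(0) = 0
m(1) = F(1) = 0
m(2) = F(2) = 3/5
m(3) = F(3) = 3/5
m(4) = F(4) + f(2)·m(2) = 1 + 3/5·3/5 = 34/25
m(5) = F(5) + f(2)·m(3) = 1 + 3/5·3/5 = 34/25
m(6) = F(6) + f(2)·m(4) + f(4)·m(2) = 1 + 3/5·34/25 + 2/5·3/5 = 257/125
m(7) = F(7) + f(2)·m(5) + f(4)·m(3) = 1 + 3/5·34/25 + 2/5·3/5 = 257/125
E[N_7] = m(7) = 257/125


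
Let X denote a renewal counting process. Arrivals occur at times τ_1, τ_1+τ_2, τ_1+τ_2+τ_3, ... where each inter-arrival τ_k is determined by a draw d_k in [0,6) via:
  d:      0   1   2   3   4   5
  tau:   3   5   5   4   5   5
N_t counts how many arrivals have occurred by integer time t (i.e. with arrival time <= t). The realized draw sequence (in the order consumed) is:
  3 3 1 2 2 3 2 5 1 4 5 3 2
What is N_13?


3

draw d_1=3: τ_1=4, arrival time A_1=4
draw d_2=3: τ_2=4, arrival time A_2=8
draw d_3=1: τ_3=5, arrival time A_3=13
draw d_4=2: τ_4=5, arrival time A_4=18
draw d_5=2: τ_5=5, arrival time A_5=23
draw d_6=3: τ_6=4, arrival time A_6=27
draw d_7=2: τ_7=5, arrival time A_7=32
draw d_8=5: τ_8=5, arrival time A_8=37
draw d_9=1: τ_9=5, arrival time A_9=42
draw d_10=4: τ_10=5, arrival time A_10=47
draw d_11=5: τ_11=5, arrival time A_11=52
draw d_12=3: τ_12=4, arrival time A_12=56
draw d_13=2: τ_13=5, arrival time A_13=61
N_t over t=0..13: 0:0 1:0 2:0 3:0 4:1 5:1 6:1 7:1 8:2 9:2 10:2 11:2 12:2 13:3


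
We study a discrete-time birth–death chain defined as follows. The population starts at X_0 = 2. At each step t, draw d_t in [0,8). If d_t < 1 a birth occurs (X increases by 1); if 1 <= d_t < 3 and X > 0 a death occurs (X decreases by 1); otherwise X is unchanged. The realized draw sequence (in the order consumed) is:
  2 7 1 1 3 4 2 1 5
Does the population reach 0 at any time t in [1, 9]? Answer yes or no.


t=0: X=2, d=2 → death, X_1=1
t=1: X=1, d=7 → hold, X_2=1
t=2: X=1, d=1 → death, X_3=0
t=3: X=0, d=1 → hold, X_4=0
t=4: X=0, d=3 → hold, X_5=0
t=5: X=0, d=4 → hold, X_6=0
t=6: X=0, d=2 → hold, X_7=0
t=7: X=0, d=1 → hold, X_8=0
t=8: X=0, d=5 → hold, X_9=0

yes


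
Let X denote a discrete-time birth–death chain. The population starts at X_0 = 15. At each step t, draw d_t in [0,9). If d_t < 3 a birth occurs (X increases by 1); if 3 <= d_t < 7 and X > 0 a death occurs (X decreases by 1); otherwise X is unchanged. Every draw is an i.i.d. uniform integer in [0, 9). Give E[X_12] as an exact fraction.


X can drop by at most 1 per step and X_0 = 15 > T = 12, so X_t >= 15 − t >= 3 > 0 for every t <= 12: the floor at 0 (the 'and X > 0' condition) never binds. Hence X_12 = X_0 + Σ_{t<12} Y_t with i.i.d. increments Y_t = y(d_t) ∈ {+1, −1, 0}.
Outcome values over d=0..8: [1, 1, 1, -1, -1, -1, -1, 0, 0]
Σy = -1, Σy² = 7, M = 9
μ = -1/9 = -1/9,  σ² = 7/9 − (-1/9)² = 62/81
E[X_12] = 15 + 12·(-1/9) = 41/3

41/3


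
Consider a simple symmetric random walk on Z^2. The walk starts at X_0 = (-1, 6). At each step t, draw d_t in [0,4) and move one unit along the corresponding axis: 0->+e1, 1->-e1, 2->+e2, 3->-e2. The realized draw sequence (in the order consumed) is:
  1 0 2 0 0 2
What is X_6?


t=0: X=(-1, 6), d=1 → -e1, X_1=(-2, 6)
t=1: X=(-2, 6), d=0 → +e1, X_2=(-1, 6)
t=2: X=(-1, 6), d=2 → +e2, X_3=(-1, 7)
t=3: X=(-1, 7), d=0 → +e1, X_4=(0, 7)
t=4: X=(0, 7), d=0 → +e1, X_5=(1, 7)
t=5: X=(1, 7), d=2 → +e2, X_6=(1, 8)

(1, 8)


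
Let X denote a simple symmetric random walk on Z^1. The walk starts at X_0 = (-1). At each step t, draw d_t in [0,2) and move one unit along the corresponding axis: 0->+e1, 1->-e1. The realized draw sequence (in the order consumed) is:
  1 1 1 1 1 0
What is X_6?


(-5)

t=0: X=(-1), d=1 → -e1, X_1=(-2)
t=1: X=(-2), d=1 → -e1, X_2=(-3)
t=2: X=(-3), d=1 → -e1, X_3=(-4)
t=3: X=(-4), d=1 → -e1, X_4=(-5)
t=4: X=(-5), d=1 → -e1, X_5=(-6)
t=5: X=(-6), d=0 → +e1, X_6=(-5)


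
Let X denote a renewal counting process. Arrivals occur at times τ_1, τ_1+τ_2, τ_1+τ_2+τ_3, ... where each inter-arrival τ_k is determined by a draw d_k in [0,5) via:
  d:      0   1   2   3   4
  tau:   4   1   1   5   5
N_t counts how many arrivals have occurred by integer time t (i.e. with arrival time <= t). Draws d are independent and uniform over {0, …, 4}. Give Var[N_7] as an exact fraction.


Inter-arrival values over d=0..4: [4, 1, 1, 5, 5]
Each d has probability 1/5, so the pmf of τ is: f(1) = 2/5, f(4) = 1/5, f(5) = 2/5
Let p_n(j) = P(N_n = j), with p_0 = [1]. Condition on τ_1: p_n(0) = P(τ > n), and for j >= 1, p_n(j) = Σ_{k<=n} f(k)·p_{n−k}(j−1)
p_1 = [3/5, 2/5]  (j = 0..1)
p_2 = [3/5, 6/25, 4/25]  (j = 0..2)
p_3 = [3/5, 6/25, 12/125, 8/125]  (j = 0..3)
p_4 = [2/5, 11/25, 12/125, 24/625, 16/625]  (j = 0..4)
p_5 = [0, 17/25, 32/125, 24/625, 48/3125, 32/3125]  (j = 0..5)
p_6 = [0, 9/25, 12/25, 84/625, 48/3125, 96/15625, 64/15625]  (j = 0..6)
p_7 = [0, 9/25, 36/125, 172/625, 208/3125, 96/15625, 192/78125, 128/78125]  (j = 0..7)
E[N_7] = Σ j·p_7(j) = 162873/78125;  E[N_7²] = Σ j²·p_7(j) = 420009/78125
Var[N_7] = 420009/78125 − (162873/78125)² = 6285588996/6103515625

6285588996/6103515625


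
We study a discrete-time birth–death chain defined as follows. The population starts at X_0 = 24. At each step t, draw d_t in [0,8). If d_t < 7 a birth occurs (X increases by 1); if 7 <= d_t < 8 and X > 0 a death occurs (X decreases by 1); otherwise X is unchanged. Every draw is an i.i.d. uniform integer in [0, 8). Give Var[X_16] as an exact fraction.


X can drop by at most 1 per step and X_0 = 24 > T = 16, so X_t >= 24 − t >= 8 > 0 for every t <= 16: the floor at 0 (the 'and X > 0' condition) never binds. Hence X_16 = X_0 + Σ_{t<16} Y_t with i.i.d. increments Y_t = y(d_t) ∈ {+1, −1, 0}.
Outcome values over d=0..7: [1, 1, 1, 1, 1, 1, 1, -1]
Σy = 6, Σy² = 8, M = 8
μ = 6/8 = 3/4,  σ² = 8/8 − (3/4)² = 7/16
Independent increments: Var[X_16] = 16·σ² = 16·(7/16) = 7

7


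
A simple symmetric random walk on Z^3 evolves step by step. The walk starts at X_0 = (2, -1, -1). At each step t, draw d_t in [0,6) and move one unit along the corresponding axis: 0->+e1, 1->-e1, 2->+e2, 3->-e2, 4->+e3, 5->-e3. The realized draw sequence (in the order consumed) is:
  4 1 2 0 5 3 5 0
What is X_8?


t=0: X=(2, -1, -1), d=4 → +e3, X_1=(2, -1, 0)
t=1: X=(2, -1, 0), d=1 → -e1, X_2=(1, -1, 0)
t=2: X=(1, -1, 0), d=2 → +e2, X_3=(1, 0, 0)
t=3: X=(1, 0, 0), d=0 → +e1, X_4=(2, 0, 0)
t=4: X=(2, 0, 0), d=5 → -e3, X_5=(2, 0, -1)
t=5: X=(2, 0, -1), d=3 → -e2, X_6=(2, -1, -1)
t=6: X=(2, -1, -1), d=5 → -e3, X_7=(2, -1, -2)
t=7: X=(2, -1, -2), d=0 → +e1, X_8=(3, -1, -2)

(3, -1, -2)
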